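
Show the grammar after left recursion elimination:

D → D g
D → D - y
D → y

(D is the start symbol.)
D → y D'
D' → g D'
D' → - y D'
D' → ε

D is directly left-recursive. The standard transformation for
  A → A α₁ | ... | A α_m | β₁ | ... | β_n
is
  A  → β₁ A' | ... | β_n A'
  A' → α₁ A' | ... | α_m A' | ε

D → y becomes D → y D'
D → D g becomes D' → g D'
D → D - y becomes D' → - y D'
Add D' → ε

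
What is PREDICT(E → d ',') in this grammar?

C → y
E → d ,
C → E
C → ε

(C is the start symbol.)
PREDICT(E → d ',') = (FIRST(RHS) \ {ε}) ∪ (FOLLOW(E) if ε ∈ FIRST(RHS), i.e. RHS ⇒* ε)
FIRST(d ',') = { 'd' }
ε ∉ FIRST(d ','), so FOLLOW(E) is not added.
PREDICT(E → d ',') = { 'd' }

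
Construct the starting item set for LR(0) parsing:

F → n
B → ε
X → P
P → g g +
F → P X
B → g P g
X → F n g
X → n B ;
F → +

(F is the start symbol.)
First, augment the grammar with F' → F
I₀ = CLOSURE({ [F' → . F] }):
  [F' → . F] has the dot before F: add [F → . n], [F → . P X], [F → . +]
  [F → . P X] has the dot before P: add [P → . g g +]
No further items can be added.

I₀ = { [F → . +], [F → . P X], [F → . n], [F' → . F], [P → . g g +] }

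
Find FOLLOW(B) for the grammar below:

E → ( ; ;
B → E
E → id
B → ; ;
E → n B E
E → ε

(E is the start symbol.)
{ $, '(', 'id', 'n' }

To compute FOLLOW(B), find every occurrence of B on a right-hand side N → α B β: add FIRST(β) \ {ε}, and if β is empty or nullable also add FOLLOW(N). Iterate to a fixed point.

In E → n B E: B is followed by E, add FIRST(E) \ {ε} = { '(', 'id', 'n' }
  E is nullable, so also add FOLLOW(E)

The FOLLOW sets referred to above (computed the same way, to a fixed point):
  FOLLOW(E) = { $, '(', 'id', 'n' }

Taking the union: FOLLOW(B) = { $, '(', 'id', 'n' }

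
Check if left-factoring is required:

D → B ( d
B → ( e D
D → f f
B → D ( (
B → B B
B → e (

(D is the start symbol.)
Left-factoring is needed when two productions for the same non-terminal
share a common prefix on the right-hand side.

Productions for D:
  D → B ( d
  D → f f
Productions for B:
  B → ( e D
  B → D ( (
  B → B B
  B → e (

No common prefixes found.

Answer: No, left-factoring is not needed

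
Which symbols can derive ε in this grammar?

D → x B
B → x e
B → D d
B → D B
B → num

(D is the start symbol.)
There are no ε-productions, so no non-terminal can derive ε.
No non-terminals are nullable.

Answer: None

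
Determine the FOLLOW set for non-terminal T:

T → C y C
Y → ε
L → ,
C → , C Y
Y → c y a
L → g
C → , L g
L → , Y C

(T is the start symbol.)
To compute FOLLOW(T), find every occurrence of T on a right-hand side N → α T β: add FIRST(β) \ {ε}, and if β is empty or nullable also add FOLLOW(N). Iterate to a fixed point.

T is the start symbol, so $ ∈ FOLLOW(T).
T does not occur on any right-hand side.

Taking the union: FOLLOW(T) = { $ }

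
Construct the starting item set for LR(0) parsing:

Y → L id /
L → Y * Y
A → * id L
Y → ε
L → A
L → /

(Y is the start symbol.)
{ [A → . * id L], [L → . /], [L → . A], [L → . Y * Y], [Y → . L id /], [Y → .], [Y' → . Y] }

First, augment the grammar with Y' → Y
I₀ = CLOSURE({ [Y' → . Y] }):
  [Y' → . Y] has the dot before Y: add [Y → . L id /], [Y → .]
  [Y → . L id /] has the dot before L: add [L → . Y * Y], [L → . A], [L → . /]
  [L → . A] has the dot before A: add [A → . * id L]
No further items can be added.

I₀ = { [A → . * id L], [L → . /], [L → . A], [L → . Y * Y], [Y → . L id /], [Y → .], [Y' → . Y] }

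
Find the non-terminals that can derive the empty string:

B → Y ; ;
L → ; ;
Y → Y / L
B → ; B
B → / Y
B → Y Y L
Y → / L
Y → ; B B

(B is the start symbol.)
None

A non-terminal is nullable if it can derive ε (the empty string): either it has an ε-production, or it has a production whose right-hand side consists entirely of nullable non-terminals.

There are no ε-productions, so no non-terminal can derive ε.
No non-terminals are nullable.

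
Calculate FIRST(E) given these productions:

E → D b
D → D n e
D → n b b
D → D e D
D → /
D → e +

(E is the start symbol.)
To compute FIRST(E), examine every production with E on the left-hand side, reading each right-hand side left to right until a non-nullable symbol is reached.

FIRST sets of the other non-terminals involved (by the same procedure, iterated to a fixed point):
  FIRST(D) = { '/', 'e', 'n' }

From E → D b:
  - D is a non-terminal: add FIRST(D) \ {ε} = { '/', 'e', 'n' }
    D is not nullable, so stop

Collecting: FIRST(E) = { '/', 'e', 'n' }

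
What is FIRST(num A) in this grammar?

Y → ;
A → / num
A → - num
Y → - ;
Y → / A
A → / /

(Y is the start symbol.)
{ 'num' }

To compute FIRST(num A), process the symbols left to right:
Symbol num is a terminal. Add 'num' and stop.
FIRST(num A) = { 'num' }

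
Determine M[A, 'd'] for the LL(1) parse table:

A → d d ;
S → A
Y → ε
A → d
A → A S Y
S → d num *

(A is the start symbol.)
A → d d ;, A → d, A → A S Y

To find M[A, 'd'], we find productions for A where 'd' is in the predict set (PREDICT(N → α) = (FIRST(α) \ {ε}) ∪ (FOLLOW(N) if α ⇒* ε)).

Relevant sets:
  FIRST(A) = { 'd' }

A → d d ;: PREDICT = { 'd' }
  'd' is in predict set, so this production goes in M[A, 'd']
A → d: PREDICT = { 'd' }
  'd' is in predict set, so this production goes in M[A, 'd']
A → A S Y: PREDICT = { 'd' }
  'd' is in predict set, so this production goes in M[A, 'd']

M[A, 'd'] = A → d d ;, A → d, A → A S Y  (a multiply-defined cell — the grammar is not LL(1))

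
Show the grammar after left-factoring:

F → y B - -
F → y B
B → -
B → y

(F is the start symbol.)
Left-factoring transforms A → αβ₁ | αβ₂ into A → αA' and A' → β₁ | β₂
(α is the longest common prefix among the alternatives). Repeat until
no nonterminal has two alternatives with a common prefix.

Round 1: F has alternatives sharing prefix 'y B'. Introduce F': F → y B F'
  Add: F' → - -
  Add: F' → ε

No remaining common prefixes — done.

Resulting grammar:
F → y B F'
F' → - -
F' → ε
B → -
B → y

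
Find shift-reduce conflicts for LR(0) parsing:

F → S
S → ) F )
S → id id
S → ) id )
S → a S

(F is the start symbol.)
A shift-reduce conflict occurs when an LR(0) state has both:
  - a complete (reduce) item [A → α .] (dot at the end), and
  - a shift item [B → β . c γ] (dot before a terminal).

Augment with F' → F and build the canonical LR(0) collection (I0 = CLOSURE({[F' → . F]}), then GOTO on every symbol after a dot until no new states appear). It has 12 states:
  I0: { [F → . S], [F' → . F], [S → . ) F )], [S → . ) id )], [S → . a S], [S → . id id] }  — shift
  I1: { [F → . S], [S → ) . F )], [S → ) . id )], [S → . ) F )], [S → . ) id )], [S → . a S], [S → . id id] }  — shift
  I2: { [F' → F .] }  — accept
  I3: { [F → S .] }  — reduce
  I4: { [S → . ) F )], [S → . ) id )], [S → . a S], [S → . id id], [S → a . S] }  — shift
  I5: { [S → id . id] }  — shift
  I6: { [S → id id .] }  — reduce
  I7: { [S → a S .] }  — reduce
  I8: { [S → ) F . )] }  — shift
  I9: { [S → ) id . )], [S → id . id] }  — shift
  I10: { [S → ) id ) .] }  — reduce
  I11: { [S → ) F ) .] }  — reduce

No state contains both a complete item and a shift item.

Answer: No shift-reduce conflicts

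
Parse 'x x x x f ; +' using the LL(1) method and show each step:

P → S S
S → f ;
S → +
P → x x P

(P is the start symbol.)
LL(1) parsing maintains a stack (initially the start symbol over $) and the input. At each step: if the stack top is a terminal, match it against the current input token; if it is a non-terminal N, replace it with the RHS of M[N, lookahead] (the unique production whose predict set contains the lookahead).

Stack is shown with the top on the left.

Stack    Input            Action
--------------------------------
P $      x x x x f ; + $  output P → x x P
x x P $  x x x x f ; + $  match 'x'
x P $    x x x f ; + $    match 'x'
P $      x x f ; + $      output P → x x P
x x P $  x x f ; + $      match 'x'
x P $    x f ; + $        match 'x'
P $      f ; + $          output P → S S
S S $    f ; + $          output S → f ;
f ; S $  f ; + $          match 'f'
; S $    ; + $            match ';'
S $      + $              output S → +
+ $      + $              match '+'
$        $                accept

The string is accepted.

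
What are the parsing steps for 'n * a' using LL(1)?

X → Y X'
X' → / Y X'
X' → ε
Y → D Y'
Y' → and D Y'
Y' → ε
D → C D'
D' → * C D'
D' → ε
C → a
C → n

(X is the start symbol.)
LL(1) parsing maintains a stack (initially the start symbol over $) and the input. At each step: if the stack top is a terminal, match it against the current input token; if it is a non-terminal N, replace it with the RHS of M[N, lookahead] (the unique production whose predict set contains the lookahead).

Stack is shown with the top on the left.

Stack           Input    Action
-------------------------------
X $             n * a $  output X → Y X'
Y X' $          n * a $  output Y → D Y'
D Y' X' $       n * a $  output D → C D'
C D' Y' X' $    n * a $  output C → n
n D' Y' X' $    n * a $  match 'n'
D' Y' X' $      * a $    output D' → * C D'
* C D' Y' X' $  * a $    match '*'
C D' Y' X' $    a $      output C → a
a D' Y' X' $    a $      match 'a'
D' Y' X' $      $        output D' → ε
Y' X' $         $        output Y' → ε
X' $            $        output X' → ε
$               $        accept

The string is accepted.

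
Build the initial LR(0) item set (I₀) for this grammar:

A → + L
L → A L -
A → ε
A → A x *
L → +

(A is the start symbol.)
First, augment the grammar with A' → A
I₀ = CLOSURE({ [A' → . A] }):
  [A' → . A] has the dot before A: add [A → . + L], [A → .], [A → . A x *]
No further items can be added.

I₀ = { [A → . + L], [A → . A x *], [A → .], [A' → . A] }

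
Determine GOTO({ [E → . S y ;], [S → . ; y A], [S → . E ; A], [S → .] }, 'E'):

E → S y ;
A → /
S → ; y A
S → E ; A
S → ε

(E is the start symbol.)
{ [S → E . ; A] }

GOTO(I, 'E') = CLOSURE({ [A → αX.β] : [A → α.Xβ] ∈ I, X = 'E' })

Items with dot before 'E', with the dot advanced:
  [S → . E ; A] → [S → E . ; A]
Closure adds nothing (no advanced item has the dot before a non-terminal).

GOTO = { [S → E . ; A] }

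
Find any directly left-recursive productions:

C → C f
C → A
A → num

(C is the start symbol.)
Direct left recursion occurs when N → N α for some non-terminal N (the right-hand side begins with the left-hand side itself).

C → C f: LEFT RECURSIVE (starts with C)
C → A: starts with A
A → num: starts with num

The grammar has direct left recursion on: C.

Answer: Yes, C is left-recursive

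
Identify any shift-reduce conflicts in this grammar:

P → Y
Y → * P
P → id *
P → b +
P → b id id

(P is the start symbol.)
No shift-reduce conflicts

A shift-reduce conflict occurs when an LR(0) state has both:
  - a complete (reduce) item [A → α .] (dot at the end), and
  - a shift item [B → β . c γ] (dot before a terminal).

Augment with P' → P and build the canonical LR(0) collection (I0 = CLOSURE({[P' → . P]}), then GOTO on every symbol after a dot until no new states appear). It has 11 states:
  I0: { [P → . Y], [P → . b +], [P → . b id id], [P → . id *], [P' → . P], [Y → . * P] }  — shift
  I1: { [P → . Y], [P → . b +], [P → . b id id], [P → . id *], [Y → * . P], [Y → . * P] }  — shift
  I2: { [P' → P .] }  — accept
  I3: { [P → Y .] }  — reduce
  I4: { [P → b . +], [P → b . id id] }  — shift
  I5: { [P → id . *] }  — shift
  I6: { [P → id * .] }  — reduce
  I7: { [P → b + .] }  — reduce
  I8: { [P → b id . id] }  — shift
  I9: { [P → b id id .] }  — reduce
  I10: { [Y → * P .] }  — reduce

No state contains both a complete item and a shift item.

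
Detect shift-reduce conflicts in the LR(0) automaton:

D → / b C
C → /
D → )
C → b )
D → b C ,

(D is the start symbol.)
A shift-reduce conflict occurs when an LR(0) state has both:
  - a complete (reduce) item [A → α .] (dot at the end), and
  - a shift item [B → β . c γ] (dot before a terminal).

Augment with D' → D and build the canonical LR(0) collection (I0 = CLOSURE({[D' → . D]}), then GOTO on every symbol after a dot until no new states appear). It has 12 states:
  I0: { [D → . )], [D → . / b C], [D → . b C ,], [D' → . D] }  — shift
  I1: { [D → ) .] }  — reduce
  I2: { [D → / . b C] }  — shift
  I3: { [D' → D .] }  — accept
  I4: { [C → . /], [C → . b )], [D → b . C ,] }  — shift
  I5: { [C → / .] }  — reduce
  I6: { [D → b C . ,] }  — shift
  I7: { [C → b . )] }  — shift
  I8: { [C → b ) .] }  — reduce
  I9: { [D → b C , .] }  — reduce
  I10: { [C → . /], [C → . b )], [D → / b . C] }  — shift
  I11: { [D → / b C .] }  — reduce

No state contains both a complete item and a shift item.

Answer: No shift-reduce conflicts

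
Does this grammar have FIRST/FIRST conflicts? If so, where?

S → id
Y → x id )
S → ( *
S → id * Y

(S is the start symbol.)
Yes. S → id / S → id '*' Y on { 'id' }

Productions for S:
  S → id: FIRST = { 'id' }
  S → ( *: FIRST = { '(' }
  S → id * Y: FIRST = { 'id' }
Y has only one production, so no FIRST/FIRST conflict is possible there.

Conflict for S: S → id and S → id * Y
  Overlap: { 'id' }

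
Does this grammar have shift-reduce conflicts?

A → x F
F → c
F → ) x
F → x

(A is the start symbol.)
Augment with A' → A and build the canonical LR(0) collection (I0 = CLOSURE({[A' → . A]}), then GOTO on every symbol after a dot until no new states appear). It has 8 states:
  I0: { [A → . x F], [A' → . A] }  — shift
  I1: { [A' → A .] }  — accept
  I2: { [A → x . F], [F → . ) x], [F → . c], [F → . x] }  — shift
  I3: { [F → ) . x] }  — shift
  I4: { [A → x F .] }  — reduce
  I5: { [F → c .] }  — reduce
  I6: { [F → x .] }  — reduce
  I7: { [F → ) x .] }  — reduce

No state contains both a complete item and a shift item.

Answer: No shift-reduce conflicts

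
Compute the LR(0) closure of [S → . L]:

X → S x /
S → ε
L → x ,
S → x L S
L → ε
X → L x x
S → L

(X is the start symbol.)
{ [L → . x ,], [L → .], [S → . L] }

To compute CLOSURE, for each item [A → α.Bβ] where B is a non-terminal, add [B → .γ] for all productions B → γ; repeat for the newly added items until nothing changes.

Start with: [S → . L]
  [S → . L] has the dot before L: add [L → . x ,], [L → .]
No further items can be added.

CLOSURE = { [L → . x ,], [L → .], [S → . L] }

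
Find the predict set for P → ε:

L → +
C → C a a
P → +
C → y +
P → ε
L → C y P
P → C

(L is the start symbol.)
{ $ }

PREDICT(P → ε) = (FIRST(RHS) \ {ε}) ∪ (FOLLOW(P) if ε ∈ FIRST(RHS), i.e. RHS ⇒* ε)
The right-hand side is ε (FIRST(ε) = { ε }), so the predict set is FOLLOW(P) = { $ }
PREDICT(P → ε) = { $ }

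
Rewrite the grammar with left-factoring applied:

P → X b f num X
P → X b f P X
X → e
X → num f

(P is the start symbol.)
P → X b f P'
P' → num X
P' → P X
X → e
X → num f

Left-factoring transforms A → αβ₁ | αβ₂ into A → αA' and A' → β₁ | β₂
(α is the longest common prefix among the alternatives). Repeat until
no nonterminal has two alternatives with a common prefix.

Round 1: P has alternatives sharing prefix 'X b f'. Introduce P': P → X b f P'
  Add: P' → num X
  Add: P' → P X

No remaining common prefixes — done.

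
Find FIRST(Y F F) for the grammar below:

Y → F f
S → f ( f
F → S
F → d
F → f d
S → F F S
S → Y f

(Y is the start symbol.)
FIRST sets of the non-terminals involved (from the grammar, by fixed-point iteration):
  FIRST(Y) = { 'd', 'f' }

To compute FIRST(Y F F), process the symbols left to right:
Symbol Y is a non-terminal. Add FIRST(Y) \ {ε} = { 'd', 'f' }
Y is not nullable (ε ∉ FIRST(Y)), so stop here.
FIRST(Y F F) = { 'd', 'f' }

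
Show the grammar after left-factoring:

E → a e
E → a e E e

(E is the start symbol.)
E → a e E'
E' → ε
E' → E e

Left-factoring transforms A → αβ₁ | αβ₂ into A → αA' and A' → β₁ | β₂
(α is the longest common prefix among the alternatives). Repeat until
no nonterminal has two alternatives with a common prefix.

Round 1: E has alternatives sharing prefix 'a e'. Introduce E': E → a e E'
  Add: E' → ε
  Add: E' → E e

No remaining common prefixes — done.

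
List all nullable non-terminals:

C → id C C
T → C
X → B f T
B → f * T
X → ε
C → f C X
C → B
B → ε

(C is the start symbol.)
{ 'B', 'C', 'T', 'X' }

A non-terminal is nullable if it can derive ε (the empty string): either it has an ε-production, or it has a production whose right-hand side consists entirely of nullable non-terminals.

ε-productions: X → ε, B → ε
So X, B are immediately nullable.
C → B: every symbol on the right is nullable, so C is nullable too.
T → C: every symbol on the right is nullable, so T is nullable too.
Every non-terminal is now nullable.
Nullable = { 'B', 'C', 'T', 'X' }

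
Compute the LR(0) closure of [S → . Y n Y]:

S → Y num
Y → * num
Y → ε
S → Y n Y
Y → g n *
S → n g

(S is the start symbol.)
To compute CLOSURE, for each item [A → α.Bβ] where B is a non-terminal, add [B → .γ] for all productions B → γ; repeat for the newly added items until nothing changes.

Start with: [S → . Y n Y]
  [S → . Y n Y] has the dot before Y: add [Y → . * num], [Y → .], [Y → . g n *]
No further items can be added.

CLOSURE = { [S → . Y n Y], [Y → . * num], [Y → . g n *], [Y → .] }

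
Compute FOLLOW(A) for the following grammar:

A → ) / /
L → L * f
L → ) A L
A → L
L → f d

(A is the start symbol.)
To compute FOLLOW(A), find every occurrence of A on a right-hand side N → α A β: add FIRST(β) \ {ε}, and if β is empty or nullable also add FOLLOW(N). Iterate to a fixed point.

A is the start symbol, so $ ∈ FOLLOW(A).
In L → ) A L: A is followed by L, add FIRST(L) \ {ε} = { ')', 'f' }

Taking the union: FOLLOW(A) = { $, ')', 'f' }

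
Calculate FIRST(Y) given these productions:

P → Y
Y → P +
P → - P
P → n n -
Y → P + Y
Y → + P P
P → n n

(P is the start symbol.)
{ '+', '-', 'n' }

To compute FIRST(Y), examine every production with Y on the left-hand side, reading each right-hand side left to right until a non-nullable symbol is reached.

FIRST sets of the other non-terminals involved (by the same procedure, iterated to a fixed point):
  FIRST(P) = { '+', '-', 'n' }

From Y → P +:
  - P is a non-terminal: add FIRST(P) \ {ε} = { '+', '-', 'n' }
    P is not nullable, so stop
From Y → P + Y:
  - P is a non-terminal: add FIRST(P) \ {ε} = { '+', '-', 'n' }
    P is not nullable, so stop
From Y → + P P:
  - '+' is a terminal: add '+' and stop

Collecting: FIRST(Y) = { '+', '-', 'n' }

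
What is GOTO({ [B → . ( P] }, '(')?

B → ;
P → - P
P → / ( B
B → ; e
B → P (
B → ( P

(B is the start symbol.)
GOTO(I, '(') = CLOSURE({ [A → αX.β] : [A → α.Xβ] ∈ I, X = '(' })

Items with dot before '(', with the dot advanced:
  [B → . ( P] → [B → ( . P]
Closure of the advanced items:
  [B → ( . P] has the dot before P: add [P → . - P], [P → . / ( B]

GOTO = { [B → ( . P], [P → . - P], [P → . / ( B] }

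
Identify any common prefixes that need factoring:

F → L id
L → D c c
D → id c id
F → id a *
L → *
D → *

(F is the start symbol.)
No, left-factoring is not needed

Left-factoring is needed when two productions for the same non-terminal
share a common prefix on the right-hand side.

Productions for F:
  F → L id
  F → id a *
Productions for L:
  L → D c c
  L → *
Productions for D:
  D → id c id
  D → *

No common prefixes found.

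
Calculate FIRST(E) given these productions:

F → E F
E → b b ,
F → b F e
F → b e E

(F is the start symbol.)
To compute FIRST(E), examine every production with E on the left-hand side, reading each right-hand side left to right until a non-nullable symbol is reached.

From E → b b ,:
  - b is a terminal: add 'b' and stop

Collecting: FIRST(E) = { 'b' }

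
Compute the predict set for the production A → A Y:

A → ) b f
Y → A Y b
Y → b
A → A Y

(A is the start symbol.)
PREDICT(A → A Y) = (FIRST(RHS) \ {ε}) ∪ (FOLLOW(A) if ε ∈ FIRST(RHS), i.e. RHS ⇒* ε)
FIRST(A) = { ')' }
FIRST(A Y) = { ')' }
ε ∉ FIRST(A Y), so FOLLOW(A) is not added.
PREDICT(A → A Y) = { ')' }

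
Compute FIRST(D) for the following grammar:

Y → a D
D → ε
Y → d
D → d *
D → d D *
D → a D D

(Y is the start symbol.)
{ 'a', 'd', ε }

To compute FIRST(D), examine every production with D on the left-hand side, reading each right-hand side left to right until a non-nullable symbol is reached.

From D → ε:
  - ε-production, so ε ∈ FIRST(D)
From D → d *:
  - d is a terminal: add 'd' and stop
From D → d D *:
  - d is a terminal: add 'd' and stop
From D → a D D:
  - a is a terminal: add 'a' and stop

Collecting: FIRST(D) = { 'a', 'd', ε }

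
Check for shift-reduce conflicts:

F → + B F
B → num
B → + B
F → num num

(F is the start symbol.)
No shift-reduce conflicts

A shift-reduce conflict occurs when an LR(0) state has both:
  - a complete (reduce) item [A → α .] (dot at the end), and
  - a shift item [B → β . c γ] (dot before a terminal).

Augment with F' → F and build the canonical LR(0) collection (I0 = CLOSURE({[F' → . F]}), then GOTO on every symbol after a dot until no new states appear). It has 10 states:
  I0: { [F → . + B F], [F → . num num], [F' → . F] }  — shift
  I1: { [B → . + B], [B → . num], [F → + . B F] }  — shift
  I2: { [F' → F .] }  — accept
  I3: { [F → num . num] }  — shift
  I4: { [F → num num .] }  — reduce
  I5: { [B → + . B], [B → . + B], [B → . num] }  — shift
  I6: { [F → + B . F], [F → . + B F], [F → . num num] }  — shift
  I7: { [B → num .] }  — reduce
  I8: { [F → + B F .] }  — reduce
  I9: { [B → + B .] }  — reduce

No state contains both a complete item and a shift item.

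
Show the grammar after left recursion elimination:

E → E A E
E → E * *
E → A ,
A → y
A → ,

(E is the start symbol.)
E → A , E'
E' → A E E'
E' → * * E'
E' → ε
A → y
A → ,

E is directly left-recursive. The standard transformation for
  A → A α₁ | ... | A α_m | β₁ | ... | β_n
is
  A  → β₁ A' | ... | β_n A'
  A' → α₁ A' | ... | α_m A' | ε

E → A , becomes E → A , E'
E → E A E becomes E' → A E E'
E → E * * becomes E' → * * E'
Add E' → ε

Productions for other non-terminals are unchanged:
  A → y
  A → ,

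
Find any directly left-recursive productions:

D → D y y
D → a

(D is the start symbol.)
Yes, D is left-recursive

D → D y y: LEFT RECURSIVE (starts with D)
D → a: starts with a

The grammar has direct left recursion on: D.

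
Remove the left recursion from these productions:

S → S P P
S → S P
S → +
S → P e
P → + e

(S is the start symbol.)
S → + S'
S → P e S'
S' → P P S'
S' → P S'
S' → ε
P → + e

S is directly left-recursive. The standard transformation for
  A → A α₁ | ... | A α_m | β₁ | ... | β_n
is
  A  → β₁ A' | ... | β_n A'
  A' → α₁ A' | ... | α_m A' | ε

S → + becomes S → + S'
S → P e becomes S → P e S'
S → S P P becomes S' → P P S'
S → S P becomes S' → P S'
Add S' → ε

Productions for other non-terminals are unchanged:
  P → + e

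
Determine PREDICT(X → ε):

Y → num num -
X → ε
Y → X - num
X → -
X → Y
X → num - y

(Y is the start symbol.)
PREDICT(X → ε) = (FIRST(RHS) \ {ε}) ∪ (FOLLOW(X) if ε ∈ FIRST(RHS), i.e. RHS ⇒* ε)
The right-hand side is ε (FIRST(ε) = { ε }), so the predict set is FOLLOW(X) = { '-' }
PREDICT(X → ε) = { '-' }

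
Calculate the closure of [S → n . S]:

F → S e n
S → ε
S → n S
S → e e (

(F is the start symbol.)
To compute CLOSURE, for each item [A → α.Bβ] where B is a non-terminal, add [B → .γ] for all productions B → γ; repeat for the newly added items until nothing changes.

Start with: [S → n . S]
  [S → n . S] has the dot before S: add [S → .], [S → . n S], [S → . e e (]
No further items can be added.

CLOSURE = { [S → . e e (], [S → . n S], [S → .], [S → n . S] }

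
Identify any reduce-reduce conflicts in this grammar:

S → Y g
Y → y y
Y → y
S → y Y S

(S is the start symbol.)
Yes — I5: [Y → y .] vs [Y → y y .]

A reduce-reduce conflict occurs when an LR(0) state has two complete items [A → α .] and [B → β .] — both call for a reduction, and with no lookahead the parser cannot choose between them.

Augment with S' → S and build the canonical LR(0) collection (I0 = CLOSURE({[S' → . S]}), then GOTO on every symbol after a dot until no new states appear). It has 9 states:
  I0: { [S → . Y g], [S → . y Y S], [S' → . S], [Y → . y y], [Y → . y] }  — shift
  I1: { [S' → S .] }  — accept
  I2: { [S → Y . g] }  — shift
  I3: { [S → y . Y S], [Y → . y y], [Y → . y], [Y → y . y], [Y → y .] }  — shift, reduce
  I4: { [S → . Y g], [S → . y Y S], [S → y Y . S], [Y → . y y], [Y → . y] }  — shift
  I5: { [Y → y . y], [Y → y .], [Y → y y .] }  — shift, 2 reduces
  I6: { [Y → y y .] }  — reduce
  I7: { [S → y Y S .] }  — reduce
  I8: { [S → Y g .] }  — reduce

I5 contains complete items [Y → y .], [Y → y y .] — reduce-reduce conflict.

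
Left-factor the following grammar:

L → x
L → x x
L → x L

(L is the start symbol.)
L → x L'
L' → ε
L' → x
L' → L

Left-factoring transforms A → αβ₁ | αβ₂ into A → αA' and A' → β₁ | β₂
(α is the longest common prefix among the alternatives). Repeat until
no nonterminal has two alternatives with a common prefix.

Round 1: L has alternatives sharing prefix 'x'. Introduce L': L → x L'
  Add: L' → ε
  Add: L' → x
  Add: L' → L

No remaining common prefixes — done.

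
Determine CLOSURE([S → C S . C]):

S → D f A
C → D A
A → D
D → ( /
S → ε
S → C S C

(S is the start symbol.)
Start with: [S → C S . C]
  [S → C S . C] has the dot before C: add [C → . D A]
  [C → . D A] has the dot before D: add [D → . ( /]
No further items can be added.

CLOSURE = { [C → . D A], [D → . ( /], [S → C S . C] }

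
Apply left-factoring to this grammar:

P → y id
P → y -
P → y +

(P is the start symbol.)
P → y P'
P' → id
P' → -
P' → +

Left-factoring transforms A → αβ₁ | αβ₂ into A → αA' and A' → β₁ | β₂
(α is the longest common prefix among the alternatives). Repeat until
no nonterminal has two alternatives with a common prefix.

Round 1: P has alternatives sharing prefix 'y'. Introduce P': P → y P'
  Add: P' → id
  Add: P' → -
  Add: P' → +

No remaining common prefixes — done.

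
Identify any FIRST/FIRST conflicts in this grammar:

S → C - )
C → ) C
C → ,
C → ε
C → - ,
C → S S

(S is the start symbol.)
A FIRST/FIRST conflict occurs when two productions N → α and N → β for the same non-terminal have FIRST(α) ∩ FIRST(β) ≠ ∅ (with ε ∈ FIRST of a nullable right-hand side, so two nullable alternatives also conflict).

FIRST sets of the non-terminals at (or reachable through a nullable prefix from) the front of some alternative:
  FIRST(S) = { ')', ',', '-' }

Productions for C:
  C → ) C: FIRST = { ')' }
  C → ,: FIRST = { ',' }
  C → ε: FIRST = { ε }
  C → - ,: FIRST = { '-' }
  C → S S: FIRST = { ')', ',', '-' }
S has only one production, so no FIRST/FIRST conflict is possible there.

Conflict for C: C → ) C and C → S S
  Overlap: { ')' }
Conflict for C: C → , and C → S S
  Overlap: { ',' }
Conflict for C: C → - , and C → S S
  Overlap: { '-' }

Answer: Yes. C → ')' C / C → S S on { ')' }; C → ',' / C → S S on { ',' }; C → '-' ',' / C → S S on { '-' }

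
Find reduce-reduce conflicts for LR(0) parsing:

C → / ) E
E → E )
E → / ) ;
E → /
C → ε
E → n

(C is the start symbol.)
Augment with C' → C and build the canonical LR(0) collection (I0 = CLOSURE({[C' → . C]}), then GOTO on every symbol after a dot until no new states appear). It has 10 states:
  I0: { [C → . / ) E], [C → .], [C' → . C] }  — shift, reduce
  I1: { [C → / . ) E] }  — shift
  I2: { [C' → C .] }  — accept
  I3: { [C → / ) . E], [E → . / ) ;], [E → . /], [E → . E )], [E → . n] }  — shift
  I4: { [E → / . ) ;], [E → / .] }  — shift, reduce
  I5: { [C → / ) E .], [E → E . )] }  — shift, reduce
  I6: { [E → n .] }  — reduce
  I7: { [E → E ) .] }  — reduce
  I8: { [E → / ) . ;] }  — shift
  I9: { [E → / ) ; .] }  — reduce

No state contains more than one complete item.

Answer: No reduce-reduce conflicts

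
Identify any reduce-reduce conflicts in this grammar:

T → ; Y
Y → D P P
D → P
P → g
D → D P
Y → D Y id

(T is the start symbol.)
Yes — I7: [D → D P .] vs [D → P .]

A reduce-reduce conflict occurs when an LR(0) state has two complete items [A → α .] and [B → β .] — both call for a reduction, and with no lookahead the parser cannot choose between them.

Augment with T' → T and build the canonical LR(0) collection (I0 = CLOSURE({[T' → . T]}), then GOTO on every symbol after a dot until no new states appear). It has 11 states:
  I0: { [T → . ; Y], [T' → . T] }  — shift
  I1: { [D → . D P], [D → . P], [P → . g], [T → ; . Y], [Y → . D P P], [Y → . D Y id] }  — shift
  I2: { [T' → T .] }  — accept
  I3: { [D → . D P], [D → . P], [D → D . P], [P → . g], [Y → . D P P], [Y → . D Y id], [Y → D . P P], [Y → D . Y id] }  — shift
  I4: { [D → P .] }  — reduce
  I5: { [T → ; Y .] }  — reduce
  I6: { [P → g .] }  — reduce
  I7: { [D → D P .], [D → P .], [P → . g], [Y → D P . P] }  — shift, 2 reduces
  I8: { [Y → D Y . id] }  — shift
  I9: { [Y → D Y id .] }  — reduce
  I10: { [Y → D P P .] }  — reduce

I7 contains complete items [D → D P .], [D → P .] — reduce-reduce conflict.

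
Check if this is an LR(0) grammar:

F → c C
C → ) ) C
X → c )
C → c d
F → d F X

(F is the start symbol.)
Yes, the grammar is LR(0)

A grammar is LR(0) if no state in the canonical LR(0) collection has:
  - both a shift item (dot before a terminal) and a complete item (shift-reduce conflict), or
  - two or more complete items (reduce-reduce conflict; the accept item [F' → F .] counts as a complete item here).

Augment with F' → F and build the canonical LR(0) collection (I0 = CLOSURE({[F' → . F]}), then GOTO on every symbol after a dot until no new states appear). It has 14 states:
  I0: { [F → . c C], [F → . d F X], [F' → . F] }  — shift
  I1: { [F' → F .] }  — accept
  I2: { [C → . ) ) C], [C → . c d], [F → c . C] }  — shift
  I3: { [F → . c C], [F → . d F X], [F → d . F X] }  — shift
  I4: { [F → d F . X], [X → . c )] }  — shift
  I5: { [F → d F X .] }  — reduce
  I6: { [X → c . )] }  — shift
  I7: { [X → c ) .] }  — reduce
  I8: { [C → ) . ) C] }  — shift
  I9: { [F → c C .] }  — reduce
  I10: { [C → c . d] }  — shift
  I11: { [C → c d .] }  — reduce
  I12: { [C → ) ) . C], [C → . ) ) C], [C → . c d] }  — shift
  I13: { [C → ) ) C .] }  — reduce

Every state is either a pure shift/goto state or contains exactly one complete item and nothing to shift — no conflicts. The grammar is LR(0).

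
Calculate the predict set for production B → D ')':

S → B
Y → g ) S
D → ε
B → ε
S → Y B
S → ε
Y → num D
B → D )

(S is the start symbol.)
{ ')' }

PREDICT(B → D ')') = (FIRST(RHS) \ {ε}) ∪ (FOLLOW(B) if ε ∈ FIRST(RHS), i.e. RHS ⇒* ε)
FIRST(D) = { ε }
FIRST(D ')') = { ')' }
ε ∉ FIRST(D ')'), so FOLLOW(B) is not added.
PREDICT(B → D ')') = { ')' }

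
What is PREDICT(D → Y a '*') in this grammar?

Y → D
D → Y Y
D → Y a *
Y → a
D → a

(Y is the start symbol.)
PREDICT(D → Y a '*') = (FIRST(RHS) \ {ε}) ∪ (FOLLOW(D) if ε ∈ FIRST(RHS), i.e. RHS ⇒* ε)
FIRST(Y) = { 'a' }
FIRST(Y a '*') = { 'a' }
ε ∉ FIRST(Y a '*'), so FOLLOW(D) is not added.
PREDICT(D → Y a '*') = { 'a' }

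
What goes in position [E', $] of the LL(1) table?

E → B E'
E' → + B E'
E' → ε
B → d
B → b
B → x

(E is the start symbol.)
To find M[E', $], we find productions for E' where $ is in the predict set (PREDICT(N → α) = (FIRST(α) \ {ε}) ∪ (FOLLOW(N) if α ⇒* ε)).

Relevant sets:
  FOLLOW(E') = { $ }

E' → + B E': PREDICT = { '+' }
E' → ε: PREDICT = { $ }
  $ is in predict set, so this production goes in M[E', $]

M[E', $] = E' → ε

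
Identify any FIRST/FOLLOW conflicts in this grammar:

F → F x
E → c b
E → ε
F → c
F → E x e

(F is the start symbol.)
No FIRST/FOLLOW conflicts.

Nullable non-terminals: E.

E: nullable alternative(s) E → ε; FOLLOW(E) = { 'x' }
  E → c b: FIRST \ {ε} = { 'c' } — disjoint from FOLLOW(E)
  E → ε: FIRST \ {ε} = { } — this is the only nullable alternative, skip

F has no nullable alternative, so no FIRST/FOLLOW check is needed there.

No FIRST/FOLLOW conflicts found.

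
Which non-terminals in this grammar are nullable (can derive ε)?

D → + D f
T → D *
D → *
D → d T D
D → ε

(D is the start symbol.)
A non-terminal is nullable if it can derive ε (the empty string): either it has an ε-production, or it has a production whose right-hand side consists entirely of nullable non-terminals.

ε-productions: D → ε
So D is immediately nullable.
No further non-terminal can be added: every production for the remaining non-terminals contains a terminal or a non-nullable non-terminal.
Nullable = { 'D' }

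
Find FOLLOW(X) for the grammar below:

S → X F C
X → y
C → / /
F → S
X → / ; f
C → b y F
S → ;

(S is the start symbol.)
{ '/', ';', 'y' }

To compute FOLLOW(X), find every occurrence of X on a right-hand side N → α X β: add FIRST(β) \ {ε}, and if β is empty or nullable also add FOLLOW(N). Iterate to a fixed point.

In S → X F C: X is followed by F C, add FIRST(F C) \ {ε} = { '/', ';', 'y' }

Taking the union: FOLLOW(X) = { '/', ';', 'y' }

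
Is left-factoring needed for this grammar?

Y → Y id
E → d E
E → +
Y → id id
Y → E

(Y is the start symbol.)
No, left-factoring is not needed

Left-factoring is needed when two productions for the same non-terminal
share a common prefix on the right-hand side.

Productions for Y:
  Y → Y id
  Y → id id
  Y → E
Productions for E:
  E → d E
  E → +

No common prefixes found.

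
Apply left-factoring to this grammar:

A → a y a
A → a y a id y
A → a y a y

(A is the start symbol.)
Left-factoring transforms A → αβ₁ | αβ₂ into A → αA' and A' → β₁ | β₂
(α is the longest common prefix among the alternatives). Repeat until
no nonterminal has two alternatives with a common prefix.

Round 1: A has alternatives sharing prefix 'a y a'. Introduce A': A → a y a A'
  Add: A' → ε
  Add: A' → id y
  Add: A' → y

No remaining common prefixes — done.

Resulting grammar:
A → a y a A'
A' → ε
A' → id y
A' → y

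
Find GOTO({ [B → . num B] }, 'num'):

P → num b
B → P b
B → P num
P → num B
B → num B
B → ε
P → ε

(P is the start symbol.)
{ [B → . P b], [B → . P num], [B → . num B], [B → .], [B → num . B], [P → . num B], [P → . num b], [P → .] }

GOTO(I, 'num') = CLOSURE({ [A → αX.β] : [A → α.Xβ] ∈ I, X = 'num' })

Items with dot before 'num', with the dot advanced:
  [B → . num B] → [B → num . B]
Closure of the advanced items:
  [B → num . B] has the dot before B: add [B → . P b], [B → . P num], [B → . num B], [B → .]
  [B → . P b] has the dot before P: add [P → . num b], [P → . num B], [P → .]

GOTO = { [B → . P b], [B → . P num], [B → . num B], [B → .], [B → num . B], [P → . num B], [P → . num b], [P → .] }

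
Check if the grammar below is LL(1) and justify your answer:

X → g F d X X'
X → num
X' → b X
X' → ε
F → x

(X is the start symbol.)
A grammar is LL(1) if for each non-terminal N with multiple productions, the predict sets of those productions are pairwise disjoint, where PREDICT(N → α) = (FIRST(α) \ {ε}) ∪ (FOLLOW(N) if α ⇒* ε).

Relevant sets:
  FOLLOW(X') = { $, 'b' }

For X:
  PREDICT(X → g F d X X') = { 'g' }
  PREDICT(X → num) = { 'num' }
For X':
  PREDICT(X' → b X) = { 'b' }
  PREDICT(X' → ε) = { $, 'b' }
F has a single production, so nothing to check there.

Conflict found: Predict set conflict for X': { 'b' }
The grammar is NOT LL(1).

Answer: No. Predict set conflict for X': { 'b' }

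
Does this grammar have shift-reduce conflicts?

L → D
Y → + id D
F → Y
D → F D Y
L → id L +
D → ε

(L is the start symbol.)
Augment with L' → L and build the canonical LR(0) collection (I0 = CLOSURE({[L' → . L]}), then GOTO on every symbol after a dot until no new states appear). It has 13 states:
  I0: { [D → . F D Y], [D → .], [F → . Y], [L → . D], [L → . id L +], [L' → . L], [Y → . + id D] }  — shift, reduce
  I1: { [Y → + . id D] }  — shift
  I2: { [L → D .] }  — reduce
  I3: { [D → . F D Y], [D → .], [D → F . D Y], [F → . Y], [Y → . + id D] }  — shift, reduce
  I4: { [L' → L .] }  — accept
  I5: { [F → Y .] }  — reduce
  I6: { [D → . F D Y], [D → .], [F → . Y], [L → . D], [L → . id L +], [L → id . L +], [Y → . + id D] }  — shift, reduce
  I7: { [L → id L . +] }  — shift
  I8: { [L → id L + .] }  — reduce
  I9: { [D → F D . Y], [Y → . + id D] }  — shift
  I10: { [D → F D Y .] }  — reduce
  I11: { [D → . F D Y], [D → .], [F → . Y], [Y → + id . D], [Y → . + id D] }  — shift, reduce
  I12: { [Y → + id D .] }  — reduce

I0 contains reduce item [D → .] and shift items [L → . id L +], [Y → . + id D] — shift-reduce conflict.
I3 contains reduce item [D → .] and shift item [Y → . + id D] — shift-reduce conflict.
I6 contains reduce item [D → .] and shift items [L → . id L +], [Y → . + id D] — shift-reduce conflict.
I11 contains reduce item [D → .] and shift item [Y → . + id D] — shift-reduce conflict.

Answer: Yes — I0: [D → .] vs [L → . id L +]; I3: [D → .] vs [Y → . + id D]; I6: [D → .] vs [L → . id L +]; I11: [D → .] vs [Y → . + id D]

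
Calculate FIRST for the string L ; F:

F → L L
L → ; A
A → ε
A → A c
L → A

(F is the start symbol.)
FIRST sets of the non-terminals involved (from the grammar, by fixed-point iteration):
  FIRST(L) = { ';', 'c', ε }

To compute FIRST(L ; F), process the symbols left to right:
Symbol L is a non-terminal. Add FIRST(L) \ {ε} = { ';', 'c' }
L is nullable (ε ∈ FIRST(L)), continue to the next symbol.
Symbol ; is a terminal. Add ';' and stop.
FIRST(L ; F) = { ';', 'c' }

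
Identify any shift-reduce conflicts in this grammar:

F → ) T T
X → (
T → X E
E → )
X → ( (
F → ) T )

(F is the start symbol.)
Augment with F' → F and build the canonical LR(0) collection (I0 = CLOSURE({[F' → . F]}), then GOTO on every symbol after a dot until no new states appear). It has 11 states:
  I0: { [F → . ) T )], [F → . ) T T], [F' → . F] }  — shift
  I1: { [F → ) . T )], [F → ) . T T], [T → . X E], [X → . ( (], [X → . (] }  — shift
  I2: { [F' → F .] }  — accept
  I3: { [X → ( . (], [X → ( .] }  — shift, reduce
  I4: { [F → ) T . )], [F → ) T . T], [T → . X E], [X → . ( (], [X → . (] }  — shift
  I5: { [E → . )], [T → X . E] }  — shift
  I6: { [E → ) .] }  — reduce
  I7: { [T → X E .] }  — reduce
  I8: { [F → ) T ) .] }  — reduce
  I9: { [F → ) T T .] }  — reduce
  I10: { [X → ( ( .] }  — reduce

I3 contains reduce item [X → ( .] and shift item [X → ( . (] — shift-reduce conflict.

Answer: Yes — I3: [X → ( .] vs [X → ( . (]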